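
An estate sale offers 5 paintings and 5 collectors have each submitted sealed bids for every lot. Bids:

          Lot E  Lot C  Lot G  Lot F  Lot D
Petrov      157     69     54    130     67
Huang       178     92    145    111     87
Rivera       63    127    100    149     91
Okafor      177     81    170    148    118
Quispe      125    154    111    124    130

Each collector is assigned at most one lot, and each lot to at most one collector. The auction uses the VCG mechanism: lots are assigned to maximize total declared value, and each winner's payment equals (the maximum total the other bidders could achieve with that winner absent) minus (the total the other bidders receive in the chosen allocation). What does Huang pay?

Efficient allocation: Petrov→Lot F ($130), Huang→Lot E ($178), Rivera→Lot C ($127), Okafor→Lot G ($170), Quispe→Lot D ($130); total welfare W = $735.
Huang receives Lot E at value $178, so the others get W − 178 = $557.
Without Huang: best allocation of the remaining 4 bidders over all 5 lots is Petrov→Lot E ($157), Rivera→Lot F ($149), Okafor→Lot G ($170), Quispe→Lot C ($154), total $630.
VCG payment = (others' best without Huang) − (others' welfare with Huang) = 630 − 557 = $73.

Huang pays $73.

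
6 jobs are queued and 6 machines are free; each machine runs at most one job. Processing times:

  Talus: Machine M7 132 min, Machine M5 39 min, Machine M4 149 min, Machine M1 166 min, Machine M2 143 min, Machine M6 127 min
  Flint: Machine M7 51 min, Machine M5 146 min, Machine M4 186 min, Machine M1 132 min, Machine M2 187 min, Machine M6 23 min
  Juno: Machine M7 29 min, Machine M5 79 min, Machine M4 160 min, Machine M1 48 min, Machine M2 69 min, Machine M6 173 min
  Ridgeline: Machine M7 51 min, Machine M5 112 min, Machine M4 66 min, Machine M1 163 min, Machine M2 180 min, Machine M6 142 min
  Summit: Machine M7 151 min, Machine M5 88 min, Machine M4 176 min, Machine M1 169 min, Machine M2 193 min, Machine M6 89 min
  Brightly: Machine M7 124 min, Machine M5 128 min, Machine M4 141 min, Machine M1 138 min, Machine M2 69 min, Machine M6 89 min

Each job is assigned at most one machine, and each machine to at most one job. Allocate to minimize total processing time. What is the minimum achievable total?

Optimal: Talus→Machine M5 (39 min), Flint→Machine M7 (51 min), Juno→Machine M1 (48 min), Ridgeline→Machine M4 (66 min), Summit→Machine M6 (89 min), Brightly→Machine M2 (69 min) — total 39+51+48+66+89+69 = 362 min.
Min-entry greedy (repeatedly take the single cheapest remaining cell) gives 395 min, worse by 33.
Swapping Flint↔Juno (Flint→Machine M1 132 min, Juno→Machine M7 29 min) adds 62.
No other one-to-one assignment undercuts 362 min.

Minimum total: 362 min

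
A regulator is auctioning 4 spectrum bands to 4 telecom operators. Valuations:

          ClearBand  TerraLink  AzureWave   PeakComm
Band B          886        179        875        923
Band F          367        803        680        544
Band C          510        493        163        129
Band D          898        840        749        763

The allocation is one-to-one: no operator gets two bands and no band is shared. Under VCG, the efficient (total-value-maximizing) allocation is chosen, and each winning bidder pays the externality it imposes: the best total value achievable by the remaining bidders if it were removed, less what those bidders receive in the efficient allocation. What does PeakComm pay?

PeakComm pays $505M.

Efficient allocation: ClearBand→Band D ($898M), TerraLink→Band C ($493M), AzureWave→Band F ($680M), PeakComm→Band B ($923M); total welfare W = $2994M.
PeakComm receives Band B at value $923M, so the others get W − 923 = $2071M.
Without PeakComm: best allocation of the remaining 3 bidders over all 4 bands is ClearBand→Band D ($898M), TerraLink→Band F ($803M), AzureWave→Band B ($875M), total $2576M.
VCG payment = (others' best without PeakComm) − (others' welfare with PeakComm) = 2576 − 2071 = $505M.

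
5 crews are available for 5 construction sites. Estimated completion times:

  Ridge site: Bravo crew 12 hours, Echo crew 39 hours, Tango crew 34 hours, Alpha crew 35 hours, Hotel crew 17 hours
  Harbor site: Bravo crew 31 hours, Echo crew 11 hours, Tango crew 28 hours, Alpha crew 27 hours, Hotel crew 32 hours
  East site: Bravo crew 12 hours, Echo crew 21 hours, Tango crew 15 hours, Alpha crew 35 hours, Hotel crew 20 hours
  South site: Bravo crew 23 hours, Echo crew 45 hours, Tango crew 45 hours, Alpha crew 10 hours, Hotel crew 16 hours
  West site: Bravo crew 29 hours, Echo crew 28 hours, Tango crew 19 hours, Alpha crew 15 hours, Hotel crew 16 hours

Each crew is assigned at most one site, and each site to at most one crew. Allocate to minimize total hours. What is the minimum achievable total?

Min total: 64 hours

This is the linear assignment problem.
Optimal: Bravo crew→Ridge site (12 hours), Echo crew→Harbor site (11 hours), Tango crew→East site (15 hours), Alpha crew→South site (10 hours), Hotel crew→West site (16 hours) — total 12+11+15+10+16 = 64 hours.
Next-best assignment: Bravo crew→Ridge site, Echo crew→Harbor site, Tango crew→East site, Alpha crew→West site, Hotel crew→South site = 69 hours.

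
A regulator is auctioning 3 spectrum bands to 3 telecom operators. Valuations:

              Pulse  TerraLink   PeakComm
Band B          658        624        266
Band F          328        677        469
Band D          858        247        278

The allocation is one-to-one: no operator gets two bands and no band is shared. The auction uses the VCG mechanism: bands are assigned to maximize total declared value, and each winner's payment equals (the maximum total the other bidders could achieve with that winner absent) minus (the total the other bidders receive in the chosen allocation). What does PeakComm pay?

Efficient allocation: Pulse→Band D ($858M), TerraLink→Band B ($624M), PeakComm→Band F ($469M); total welfare W = $1951M.
PeakComm receives Band F at value $469M, so the others get W − 469 = $1482M.
Without PeakComm: best allocation of the remaining 2 bidders over all 3 bands is Pulse→Band D ($858M), TerraLink→Band F ($677M), total $1535M.
VCG payment = (others' best without PeakComm) − (others' welfare with PeakComm) = 1535 − 1482 = $53M.

PeakComm pays $53M.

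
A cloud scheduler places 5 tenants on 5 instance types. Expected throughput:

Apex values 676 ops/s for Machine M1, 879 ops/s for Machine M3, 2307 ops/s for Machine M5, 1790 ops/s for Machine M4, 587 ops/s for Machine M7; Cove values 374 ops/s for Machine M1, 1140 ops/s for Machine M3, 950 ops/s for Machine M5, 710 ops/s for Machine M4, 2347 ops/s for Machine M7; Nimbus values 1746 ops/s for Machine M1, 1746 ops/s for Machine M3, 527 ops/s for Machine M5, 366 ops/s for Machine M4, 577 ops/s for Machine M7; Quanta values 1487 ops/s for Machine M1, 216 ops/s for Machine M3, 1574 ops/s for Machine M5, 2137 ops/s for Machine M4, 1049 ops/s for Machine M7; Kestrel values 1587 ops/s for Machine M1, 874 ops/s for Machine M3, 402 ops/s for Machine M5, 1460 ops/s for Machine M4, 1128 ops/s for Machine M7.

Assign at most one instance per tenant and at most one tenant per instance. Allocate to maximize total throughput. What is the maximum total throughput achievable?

Optimal: Apex→Machine M5 (2307 ops/s), Cove→Machine M7 (2347 ops/s), Nimbus→Machine M3 (1746 ops/s), Quanta→Machine M4 (2137 ops/s), Kestrel→Machine M1 (1587 ops/s) — total 2307+2347+1746+2137+1587 = 10124 ops/s.
Row-greedy (each tenant in turn takes its best remaining instance) gives 9411 ops/s, worse by 713.
Next-best assignment: Apex→Machine M5, Cove→Machine M7, Nimbus→Machine M1, Quanta→Machine M4, Kestrel→Machine M3 = 9411 ops/s.

Maximum total: 10124 ops/s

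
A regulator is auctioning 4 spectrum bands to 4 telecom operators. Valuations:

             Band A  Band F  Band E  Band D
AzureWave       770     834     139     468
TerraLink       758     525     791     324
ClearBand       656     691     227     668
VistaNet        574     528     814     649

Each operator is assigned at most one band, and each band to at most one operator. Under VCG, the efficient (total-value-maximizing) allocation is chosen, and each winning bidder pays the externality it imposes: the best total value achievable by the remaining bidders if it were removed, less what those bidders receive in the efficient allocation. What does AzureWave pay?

Efficient allocation: AzureWave→Band F ($834M), TerraLink→Band A ($758M), ClearBand→Band D ($668M), VistaNet→Band E ($814M); total welfare W = $3074M.
AzureWave receives Band F at value $834M, so the others get W − 834 = $2240M.
Without AzureWave: best allocation of the remaining 3 bidders over all 4 bands is TerraLink→Band A ($758M), ClearBand→Band F ($691M), VistaNet→Band E ($814M), total $2263M.
VCG payment = (others' best without AzureWave) − (others' welfare with AzureWave) = 2263 − 2240 = $23M.

AzureWave pays $23M.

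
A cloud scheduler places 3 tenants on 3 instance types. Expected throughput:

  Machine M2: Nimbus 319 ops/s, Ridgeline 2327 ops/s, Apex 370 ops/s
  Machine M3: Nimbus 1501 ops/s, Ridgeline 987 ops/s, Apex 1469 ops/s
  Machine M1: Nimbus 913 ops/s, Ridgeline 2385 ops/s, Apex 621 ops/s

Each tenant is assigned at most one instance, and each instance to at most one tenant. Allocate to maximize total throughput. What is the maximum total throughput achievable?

This is the linear assignment problem.
Optimal: Nimbus→Machine M1 (913 ops/s), Ridgeline→Machine M2 (2327 ops/s), Apex→Machine M3 (1469 ops/s) — total 913+2327+1469 = 4709 ops/s.
Column-greedy (each instance in turn goes to its best remaining tenant) gives 4449 ops/s, worse by 260.
Next-best assignment: Nimbus→Machine M3, Ridgeline→Machine M2, Apex→Machine M1 = 4449 ops/s.
Swapping Apex↔Nimbus (Apex→Machine M1 621 ops/s, Nimbus→Machine M3 1501 ops/s) loses 260.
Every other assignment is strictly worse.

Max total: 4709 ops/s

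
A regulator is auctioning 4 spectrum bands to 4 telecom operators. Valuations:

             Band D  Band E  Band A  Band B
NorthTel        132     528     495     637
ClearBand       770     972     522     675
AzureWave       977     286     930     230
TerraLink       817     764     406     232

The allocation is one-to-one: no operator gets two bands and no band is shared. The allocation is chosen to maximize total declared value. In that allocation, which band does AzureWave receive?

AzureWave receives Band A.

Optimal: NorthTel→Band B ($637M), ClearBand→Band E ($972M), AzureWave→Band A ($930M), TerraLink→Band D ($817M) — total 637+972+930+817 = $3356M.
Row-greedy (each operator in turn takes its best remaining band) gives $2992M, worse by 364.
AzureWave's own top band is Band D ($977M), but forcing AzureWave→Band D and reassigning the rest optimally gives only $2992M — worse by 364.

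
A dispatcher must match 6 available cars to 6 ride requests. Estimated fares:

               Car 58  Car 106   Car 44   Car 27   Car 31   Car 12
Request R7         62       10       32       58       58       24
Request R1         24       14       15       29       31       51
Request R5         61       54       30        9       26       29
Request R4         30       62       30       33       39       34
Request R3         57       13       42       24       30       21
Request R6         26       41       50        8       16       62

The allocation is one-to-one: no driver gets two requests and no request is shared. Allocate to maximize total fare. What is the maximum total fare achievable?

Maximum total: $316

This is the linear assignment problem.
Optimal: Car 58→Request R5 ($61), Car 106→Request R4 ($62), Car 44→Request R3 ($42), Car 27→Request R7 ($58), Car 31→Request R1 ($31), Car 12→Request R6 ($62) — total 61+62+42+58+31+62 = $316.
Row-greedy (each driver in turn takes its best remaining request) gives $262, worse by 54.
Checked against all permutations: $316 is optimal.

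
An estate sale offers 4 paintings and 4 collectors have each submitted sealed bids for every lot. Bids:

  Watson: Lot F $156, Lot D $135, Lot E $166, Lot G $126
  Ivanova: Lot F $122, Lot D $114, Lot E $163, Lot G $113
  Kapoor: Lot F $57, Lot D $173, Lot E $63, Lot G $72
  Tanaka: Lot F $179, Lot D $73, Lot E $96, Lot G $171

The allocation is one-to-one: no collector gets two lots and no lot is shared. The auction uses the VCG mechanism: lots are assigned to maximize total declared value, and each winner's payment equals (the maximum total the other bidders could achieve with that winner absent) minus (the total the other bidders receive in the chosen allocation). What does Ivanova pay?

Efficient allocation: Watson→Lot F ($156), Ivanova→Lot E ($163), Kapoor→Lot D ($173), Tanaka→Lot G ($171); total welfare W = $663.
Ivanova receives Lot E at value $163, so the others get W − 163 = $500.
Without Ivanova: best allocation of the remaining 3 bidders over all 4 lots is Watson→Lot E ($166), Kapoor→Lot D ($173), Tanaka→Lot F ($179), total $518.
VCG payment = (others' best without Ivanova) − (others' welfare with Ivanova) = 518 − 500 = $18.

Ivanova pays $18.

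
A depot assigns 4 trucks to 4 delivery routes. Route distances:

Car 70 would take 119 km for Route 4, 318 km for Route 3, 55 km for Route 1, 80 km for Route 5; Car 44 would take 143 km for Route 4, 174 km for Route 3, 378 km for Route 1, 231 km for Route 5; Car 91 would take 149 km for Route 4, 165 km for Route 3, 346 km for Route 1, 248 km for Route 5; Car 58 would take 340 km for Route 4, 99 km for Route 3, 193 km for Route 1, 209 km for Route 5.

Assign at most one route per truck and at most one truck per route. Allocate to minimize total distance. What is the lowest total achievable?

Min total: 534 km

Optimal: Car 70→Route 1 (55 km), Car 44→Route 5 (231 km), Car 91→Route 4 (149 km), Car 58→Route 3 (99 km) — total 55+231+149+99 = 534 km.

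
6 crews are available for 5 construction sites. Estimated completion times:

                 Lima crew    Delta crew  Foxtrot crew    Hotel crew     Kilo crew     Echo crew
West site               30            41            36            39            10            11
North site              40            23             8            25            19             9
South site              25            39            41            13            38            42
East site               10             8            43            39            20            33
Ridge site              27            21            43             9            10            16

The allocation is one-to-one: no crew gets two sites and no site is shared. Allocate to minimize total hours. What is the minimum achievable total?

Min total: 50 hours

Optimal: Echo crew→West site (11 hours), Foxtrot crew→North site (8 hours), Hotel crew→South site (13 hours), Delta crew→East site (8 hours), Kilo crew→Ridge site (10 hours) — total 11+8+13+8+10 = 50 hours.
Min-entry greedy (repeatedly take the single cheapest remaining cell) gives 60 hours, worse by 10.
Next-best assignment: Echo crew→West site, Foxtrot crew→North site, Hotel crew→South site, Lima crew→East site, Kilo crew→Ridge site = 52 hours.
Swapping Hotel crew↔Echo crew (Hotel crew→West site 39 hours, Echo crew→South site 42 hours) adds 57.
No other one-to-one assignment undercuts 50 hours.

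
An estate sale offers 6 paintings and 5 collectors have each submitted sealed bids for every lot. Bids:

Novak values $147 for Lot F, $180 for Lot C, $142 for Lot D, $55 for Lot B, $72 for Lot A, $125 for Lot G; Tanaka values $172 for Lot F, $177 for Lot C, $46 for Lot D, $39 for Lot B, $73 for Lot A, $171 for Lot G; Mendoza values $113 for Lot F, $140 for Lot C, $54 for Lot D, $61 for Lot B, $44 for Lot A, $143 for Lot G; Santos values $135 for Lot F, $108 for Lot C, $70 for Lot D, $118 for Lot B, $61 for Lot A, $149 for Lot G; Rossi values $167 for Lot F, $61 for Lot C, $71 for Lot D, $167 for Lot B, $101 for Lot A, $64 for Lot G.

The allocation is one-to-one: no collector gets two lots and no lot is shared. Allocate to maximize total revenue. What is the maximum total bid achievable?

Optimal: Novak→Lot D ($142), Tanaka→Lot F ($172), Mendoza→Lot C ($140), Santos→Lot G ($149), Rossi→Lot B ($167) — total 142+172+140+149+167 = $770.
Column-greedy (each lot in turn goes to its best remaining collector) gives $585, worse by 185.
Next-best assignment: Novak→Lot D, Tanaka→Lot C, Mendoza→Lot G, Santos→Lot F, Rossi→Lot B = $764.
Swapping Novak↔Rossi (Novak→Lot B $55, Rossi→Lot D $71) loses 183.

Max total: $770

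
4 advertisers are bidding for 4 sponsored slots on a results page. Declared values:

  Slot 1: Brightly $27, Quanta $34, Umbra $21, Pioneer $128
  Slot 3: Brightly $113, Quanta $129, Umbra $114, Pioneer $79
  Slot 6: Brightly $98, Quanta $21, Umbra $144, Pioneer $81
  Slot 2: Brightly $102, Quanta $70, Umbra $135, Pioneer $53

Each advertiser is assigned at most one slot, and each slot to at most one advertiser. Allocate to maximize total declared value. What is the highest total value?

Maximum total: $503

This is the linear assignment problem.
Optimal: Brightly→Slot 2 ($102), Quanta→Slot 3 ($129), Umbra→Slot 6 ($144), Pioneer→Slot 1 ($128) — total 102+129+144+128 = $503.
Row-greedy (each advertiser in turn takes its best remaining slot) gives $455, worse by 48.
Next-best assignment: Brightly→Slot 6, Quanta→Slot 3, Umbra→Slot 2, Pioneer→Slot 1 = $490.
Every other assignment is strictly worse.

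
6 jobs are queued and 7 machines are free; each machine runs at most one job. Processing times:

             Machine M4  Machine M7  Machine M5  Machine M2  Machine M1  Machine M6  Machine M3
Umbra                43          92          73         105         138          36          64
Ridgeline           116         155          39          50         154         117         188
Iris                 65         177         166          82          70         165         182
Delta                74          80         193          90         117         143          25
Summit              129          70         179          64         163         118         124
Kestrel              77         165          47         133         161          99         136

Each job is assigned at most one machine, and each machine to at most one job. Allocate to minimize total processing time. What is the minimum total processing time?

Optimal: Umbra→Machine M6 (36 min), Ridgeline→Machine M2 (50 min), Iris→Machine M4 (65 min), Delta→Machine M3 (25 min), Summit→Machine M7 (70 min), Kestrel→Machine M5 (47 min) — total 36+50+65+25+70+47 = 293 min.
Row-greedy (each job in turn takes its cheapest remaining machine) gives 390 min, worse by 97.
Next-best assignment: Umbra→Machine M6, Ridgeline→Machine M2, Iris→Machine M1, Delta→Machine M3, Summit→Machine M7, Kestrel→Machine M5 = 298 min.

Min total: 293 min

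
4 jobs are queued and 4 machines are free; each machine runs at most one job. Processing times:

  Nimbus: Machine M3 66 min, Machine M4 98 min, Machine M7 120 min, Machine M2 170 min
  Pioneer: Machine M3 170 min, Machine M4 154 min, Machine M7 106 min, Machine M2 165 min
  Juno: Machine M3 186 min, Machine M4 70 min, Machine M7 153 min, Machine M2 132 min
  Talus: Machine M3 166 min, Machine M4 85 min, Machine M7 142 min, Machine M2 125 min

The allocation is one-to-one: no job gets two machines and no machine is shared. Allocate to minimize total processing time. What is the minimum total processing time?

Optimal: Nimbus→Machine M3 (66 min), Pioneer→Machine M7 (106 min), Juno→Machine M4 (70 min), Talus→Machine M2 (125 min) — total 66+106+70+125 = 367 min.

Min total: 367 min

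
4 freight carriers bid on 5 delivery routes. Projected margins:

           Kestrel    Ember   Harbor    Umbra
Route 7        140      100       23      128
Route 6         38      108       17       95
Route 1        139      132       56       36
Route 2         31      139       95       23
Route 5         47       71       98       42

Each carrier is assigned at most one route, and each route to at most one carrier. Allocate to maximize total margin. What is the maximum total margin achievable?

Optimal: Kestrel→Route 1 ($139k), Ember→Route 2 ($139k), Harbor→Route 5 ($98k), Umbra→Route 7 ($128k) — total 139+139+98+128 = $504k.
Row-greedy (each carrier in turn takes its best remaining route) gives $472k, worse by 32.
Swapping Kestrel↔Ember (Kestrel→Route 2 $31k, Ember→Route 1 $132k) loses 115.

Max total: $504k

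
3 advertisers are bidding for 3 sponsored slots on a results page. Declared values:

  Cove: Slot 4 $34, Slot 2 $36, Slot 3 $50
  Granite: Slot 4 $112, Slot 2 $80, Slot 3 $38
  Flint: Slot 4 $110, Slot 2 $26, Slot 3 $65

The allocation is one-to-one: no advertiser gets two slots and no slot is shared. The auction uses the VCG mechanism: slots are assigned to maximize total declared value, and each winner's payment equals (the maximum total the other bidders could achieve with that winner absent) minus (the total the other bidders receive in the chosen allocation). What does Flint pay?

Efficient allocation: Cove→Slot 3 ($50), Granite→Slot 2 ($80), Flint→Slot 4 ($110); total welfare W = $240.
Flint receives Slot 4 at value $110, so the others get W − 110 = $130.
Without Flint: best allocation of the remaining 2 bidders over all 3 slots is Cove→Slot 3 ($50), Granite→Slot 4 ($112), total $162.
VCG payment = (others' best without Flint) − (others' welfare with Flint) = 162 − 130 = $32.

Flint pays $32.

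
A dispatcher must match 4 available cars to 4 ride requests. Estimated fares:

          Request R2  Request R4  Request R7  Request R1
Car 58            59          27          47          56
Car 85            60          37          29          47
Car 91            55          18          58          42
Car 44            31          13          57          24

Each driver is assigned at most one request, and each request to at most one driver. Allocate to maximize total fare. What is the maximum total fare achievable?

Max total: $205

Treat this as an assignment problem: match each driver to one request.
Optimal: Car 58→Request R1 ($56), Car 85→Request R4 ($37), Car 91→Request R2 ($55), Car 44→Request R7 ($57) — total 56+37+55+57 = $205.
Max-entry greedy (repeatedly take the single best remaining cell) gives $187, worse by 18.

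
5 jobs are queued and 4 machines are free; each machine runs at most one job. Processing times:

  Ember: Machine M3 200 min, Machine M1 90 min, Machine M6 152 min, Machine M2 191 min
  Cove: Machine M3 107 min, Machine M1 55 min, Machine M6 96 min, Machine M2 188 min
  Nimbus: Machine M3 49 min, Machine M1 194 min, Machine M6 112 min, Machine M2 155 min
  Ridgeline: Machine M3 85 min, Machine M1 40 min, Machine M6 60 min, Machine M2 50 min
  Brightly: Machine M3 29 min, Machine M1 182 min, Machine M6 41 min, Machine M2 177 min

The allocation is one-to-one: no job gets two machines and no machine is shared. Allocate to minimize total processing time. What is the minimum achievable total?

Optimal: Nimbus→Machine M3 (49 min), Cove→Machine M1 (55 min), Brightly→Machine M6 (41 min), Ridgeline→Machine M2 (50 min) — total 49+55+41+50 = 195 min.
Next-best assignment: Nimbus→Machine M3, Ember→Machine M1, Brightly→Machine M6, Ridgeline→Machine M2 = 230 min.

Minimum total: 195 min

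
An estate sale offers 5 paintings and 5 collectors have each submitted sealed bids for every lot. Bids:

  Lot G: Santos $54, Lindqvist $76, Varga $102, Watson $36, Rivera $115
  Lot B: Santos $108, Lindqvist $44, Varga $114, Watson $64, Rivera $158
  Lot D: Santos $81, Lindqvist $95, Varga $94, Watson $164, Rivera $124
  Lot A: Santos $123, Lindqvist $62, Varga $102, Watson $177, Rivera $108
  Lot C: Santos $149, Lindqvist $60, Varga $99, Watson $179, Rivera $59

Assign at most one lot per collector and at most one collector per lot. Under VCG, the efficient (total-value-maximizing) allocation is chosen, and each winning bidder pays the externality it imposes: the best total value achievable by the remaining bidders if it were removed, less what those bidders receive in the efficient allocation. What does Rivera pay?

Rivera pays $12.

Efficient allocation: Santos→Lot C ($149), Lindqvist→Lot D ($95), Varga→Lot G ($102), Watson→Lot A ($177), Rivera→Lot B ($158); total welfare W = $681.
Rivera receives Lot B at value $158, so the others get W − 158 = $523.
Without Rivera: best allocation of the remaining 4 bidders over all 5 lots is Santos→Lot C ($149), Lindqvist→Lot D ($95), Varga→Lot B ($114), Watson→Lot A ($177), total $535.
VCG payment = (others' best without Rivera) − (others' welfare with Rivera) = 535 − 523 = $12.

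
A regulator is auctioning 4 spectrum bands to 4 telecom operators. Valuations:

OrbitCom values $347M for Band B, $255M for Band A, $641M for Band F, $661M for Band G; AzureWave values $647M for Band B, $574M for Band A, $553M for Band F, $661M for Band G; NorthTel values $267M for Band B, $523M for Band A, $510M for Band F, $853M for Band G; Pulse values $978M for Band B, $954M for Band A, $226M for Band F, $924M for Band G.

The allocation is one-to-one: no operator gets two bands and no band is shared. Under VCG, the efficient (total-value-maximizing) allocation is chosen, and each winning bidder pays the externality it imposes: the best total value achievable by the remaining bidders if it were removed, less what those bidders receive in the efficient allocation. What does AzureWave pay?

AzureWave pays $24M.

Efficient allocation: OrbitCom→Band F ($641M), AzureWave→Band B ($647M), NorthTel→Band G ($853M), Pulse→Band A ($954M); total welfare W = $3095M.
AzureWave receives Band B at value $647M, so the others get W − 647 = $2448M.
Without AzureWave: best allocation of the remaining 3 bidders over all 4 bands is OrbitCom→Band F ($641M), NorthTel→Band G ($853M), Pulse→Band B ($978M), total $2472M.
VCG payment = (others' best without AzureWave) − (others' welfare with AzureWave) = 2472 − 2448 = $24M.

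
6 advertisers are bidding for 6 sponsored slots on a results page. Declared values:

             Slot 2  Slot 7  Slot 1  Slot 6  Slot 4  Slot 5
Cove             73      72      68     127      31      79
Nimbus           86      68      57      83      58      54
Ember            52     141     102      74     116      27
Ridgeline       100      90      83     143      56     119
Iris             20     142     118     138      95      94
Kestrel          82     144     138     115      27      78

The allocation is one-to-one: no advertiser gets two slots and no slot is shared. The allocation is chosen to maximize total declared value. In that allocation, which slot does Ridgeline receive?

Ridgeline receives Slot 5.

Optimal: Cove→Slot 6 ($127), Nimbus→Slot 2 ($86), Ember→Slot 4 ($116), Ridgeline→Slot 5 ($119), Iris→Slot 7 ($142), Kestrel→Slot 1 ($138) — total 127+86+116+119+142+138 = $728.
Column-greedy (each slot in turn goes to its best remaining advertiser) gives $659, worse by 69.
Swapping Iris↔Ridgeline (Iris→Slot 5 $94, Ridgeline→Slot 7 $90) loses 77.
Checked against all permutations: $728 is optimal.
Ridgeline's own top slot is Slot 6 ($143), but forcing Ridgeline→Slot 6 and reassigning the rest optimally gives only $704 — worse by 24.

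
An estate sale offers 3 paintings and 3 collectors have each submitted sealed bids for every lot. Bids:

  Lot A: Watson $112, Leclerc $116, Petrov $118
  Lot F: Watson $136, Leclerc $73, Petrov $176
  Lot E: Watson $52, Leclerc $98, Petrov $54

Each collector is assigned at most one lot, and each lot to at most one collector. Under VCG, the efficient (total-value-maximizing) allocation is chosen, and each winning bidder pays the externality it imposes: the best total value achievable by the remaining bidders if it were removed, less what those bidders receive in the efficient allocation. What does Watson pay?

Efficient allocation: Watson→Lot A ($112), Leclerc→Lot E ($98), Petrov→Lot F ($176); total welfare W = $386.
Watson receives Lot A at value $112, so the others get W − 112 = $274.
Without Watson: best allocation of the remaining 2 bidders over all 3 lots is Leclerc→Lot A ($116), Petrov→Lot F ($176), total $292.
VCG payment = (others' best without Watson) − (others' welfare with Watson) = 292 − 274 = $18.

Watson pays $18.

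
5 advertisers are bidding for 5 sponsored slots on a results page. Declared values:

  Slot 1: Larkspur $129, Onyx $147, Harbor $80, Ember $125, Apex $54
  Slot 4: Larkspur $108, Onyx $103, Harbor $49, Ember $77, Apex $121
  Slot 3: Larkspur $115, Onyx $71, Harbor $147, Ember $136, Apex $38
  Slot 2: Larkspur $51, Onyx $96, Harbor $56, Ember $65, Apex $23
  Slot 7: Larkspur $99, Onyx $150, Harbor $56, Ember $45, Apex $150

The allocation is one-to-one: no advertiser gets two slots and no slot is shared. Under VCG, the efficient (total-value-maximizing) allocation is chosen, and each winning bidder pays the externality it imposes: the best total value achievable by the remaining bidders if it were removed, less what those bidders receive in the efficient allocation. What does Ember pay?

Ember pays $51.

Efficient allocation: Larkspur→Slot 4 ($108), Onyx→Slot 2 ($96), Harbor→Slot 3 ($147), Ember→Slot 1 ($125), Apex→Slot 7 ($150); total welfare W = $626.
Ember receives Slot 1 at value $125, so the others get W − 125 = $501.
Without Ember: best allocation of the remaining 4 bidders over all 5 slots is Larkspur→Slot 4 ($108), Onyx→Slot 1 ($147), Harbor→Slot 3 ($147), Apex→Slot 7 ($150), total $552.
VCG payment = (others' best without Ember) − (others' welfare with Ember) = 552 − 501 = $51.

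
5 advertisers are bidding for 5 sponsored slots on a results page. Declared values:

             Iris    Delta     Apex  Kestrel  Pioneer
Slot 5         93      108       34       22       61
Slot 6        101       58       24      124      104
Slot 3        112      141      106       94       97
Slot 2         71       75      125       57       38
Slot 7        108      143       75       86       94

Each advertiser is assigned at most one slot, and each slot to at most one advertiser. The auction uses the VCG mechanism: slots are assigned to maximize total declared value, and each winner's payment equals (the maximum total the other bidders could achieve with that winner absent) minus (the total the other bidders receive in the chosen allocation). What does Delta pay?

Delta pays $16.

Efficient allocation: Iris→Slot 5 ($93), Delta→Slot 7 ($143), Apex→Slot 2 ($125), Kestrel→Slot 6 ($124), Pioneer→Slot 3 ($97); total welfare W = $582.
Delta receives Slot 7 at value $143, so the others get W − 143 = $439.
Without Delta: best allocation of the remaining 4 bidders over all 5 slots is Iris→Slot 3 ($112), Apex→Slot 2 ($125), Kestrel→Slot 6 ($124), Pioneer→Slot 7 ($94), total $455.
VCG payment = (others' best without Delta) − (others' welfare with Delta) = 455 − 439 = $16.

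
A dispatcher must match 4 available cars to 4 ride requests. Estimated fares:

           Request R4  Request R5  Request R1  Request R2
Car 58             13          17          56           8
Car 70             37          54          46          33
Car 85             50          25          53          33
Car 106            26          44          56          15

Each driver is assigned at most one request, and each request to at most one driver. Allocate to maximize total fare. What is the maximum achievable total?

Maximum total: $183

Optimal: Car 58→Request R1 ($56), Car 70→Request R2 ($33), Car 85→Request R4 ($50), Car 106→Request R5 ($44) — total 56+33+50+44 = $183.
Max-entry greedy (repeatedly take the single best remaining cell) gives $175, worse by 8.
Next-best assignment: Car 58→Request R1, Car 70→Request R5, Car 85→Request R4, Car 106→Request R2 = $175.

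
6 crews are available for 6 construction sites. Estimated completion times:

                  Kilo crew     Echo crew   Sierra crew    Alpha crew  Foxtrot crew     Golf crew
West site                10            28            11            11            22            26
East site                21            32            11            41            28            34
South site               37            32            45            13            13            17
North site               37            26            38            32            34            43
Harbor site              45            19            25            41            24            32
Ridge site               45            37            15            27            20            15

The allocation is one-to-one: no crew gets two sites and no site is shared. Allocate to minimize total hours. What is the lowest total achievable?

Min total: 99 hours

Optimal: Kilo crew→West site (10 hours), Echo crew→North site (26 hours), Sierra crew→East site (11 hours), Alpha crew→South site (13 hours), Foxtrot crew→Harbor site (24 hours), Golf crew→Ridge site (15 hours) — total 10+26+11+13+24+15 = 99 hours.
Row-greedy (each crew in turn takes its cheapest remaining site) gives 116 hours, worse by 17.
Every other assignment is strictly worse.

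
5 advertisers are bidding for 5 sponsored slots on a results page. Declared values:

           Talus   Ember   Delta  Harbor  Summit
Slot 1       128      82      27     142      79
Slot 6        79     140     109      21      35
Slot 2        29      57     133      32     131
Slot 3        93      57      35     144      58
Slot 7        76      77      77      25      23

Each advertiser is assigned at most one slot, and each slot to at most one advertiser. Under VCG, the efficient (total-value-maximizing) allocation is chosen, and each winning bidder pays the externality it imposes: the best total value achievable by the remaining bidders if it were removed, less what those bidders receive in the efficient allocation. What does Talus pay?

Talus pays $4.

Efficient allocation: Talus→Slot 1 ($128), Ember→Slot 6 ($140), Delta→Slot 7 ($77), Harbor→Slot 3 ($144), Summit→Slot 2 ($131); total welfare W = $620.
Talus receives Slot 1 at value $128, so the others get W − 128 = $492.
Without Talus: best allocation of the remaining 4 bidders over all 5 slots is Ember→Slot 6 ($140), Delta→Slot 2 ($133), Harbor→Slot 3 ($144), Summit→Slot 1 ($79), total $496.
VCG payment = (others' best without Talus) − (others' welfare with Talus) = 496 − 492 = $4.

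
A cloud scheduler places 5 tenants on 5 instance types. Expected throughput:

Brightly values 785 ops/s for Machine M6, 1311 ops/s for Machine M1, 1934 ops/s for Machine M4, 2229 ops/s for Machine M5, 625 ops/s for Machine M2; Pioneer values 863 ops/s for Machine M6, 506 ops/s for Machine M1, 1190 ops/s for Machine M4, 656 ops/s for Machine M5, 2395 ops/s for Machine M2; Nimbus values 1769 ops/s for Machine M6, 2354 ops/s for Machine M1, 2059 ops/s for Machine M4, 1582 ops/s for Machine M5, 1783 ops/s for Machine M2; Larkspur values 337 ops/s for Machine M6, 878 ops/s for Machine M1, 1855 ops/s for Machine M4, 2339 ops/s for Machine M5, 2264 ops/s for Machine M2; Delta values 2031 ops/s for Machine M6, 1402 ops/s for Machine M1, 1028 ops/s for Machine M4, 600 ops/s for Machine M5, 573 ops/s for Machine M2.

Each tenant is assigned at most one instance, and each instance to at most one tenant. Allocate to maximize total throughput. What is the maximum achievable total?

Optimal: Brightly→Machine M4 (1934 ops/s), Pioneer→Machine M2 (2395 ops/s), Nimbus→Machine M1 (2354 ops/s), Larkspur→Machine M5 (2339 ops/s), Delta→Machine M6 (2031 ops/s) — total 1934+2395+2354+2339+2031 = 11053 ops/s.
Row-greedy (each tenant in turn takes its best remaining instance) gives 10864 ops/s, worse by 189.

Max total: 11053 ops/s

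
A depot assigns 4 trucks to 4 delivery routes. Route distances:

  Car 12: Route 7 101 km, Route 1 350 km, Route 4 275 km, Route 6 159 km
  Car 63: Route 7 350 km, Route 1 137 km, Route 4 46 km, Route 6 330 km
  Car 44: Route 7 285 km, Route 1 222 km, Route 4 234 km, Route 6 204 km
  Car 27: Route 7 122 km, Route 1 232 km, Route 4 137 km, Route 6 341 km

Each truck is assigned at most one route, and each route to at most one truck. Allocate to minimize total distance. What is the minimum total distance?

Min total: 549 km

This is the linear assignment problem.
Optimal: Car 12→Route 6 (159 km), Car 63→Route 4 (46 km), Car 44→Route 1 (222 km), Car 27→Route 7 (122 km) — total 159+46+222+122 = 549 km.
Row-greedy (each truck in turn takes its cheapest remaining route) gives 583 km, worse by 34.
Swapping Car 12↔Car 63 (Car 12→Route 4 275 km, Car 63→Route 6 330 km) adds 400.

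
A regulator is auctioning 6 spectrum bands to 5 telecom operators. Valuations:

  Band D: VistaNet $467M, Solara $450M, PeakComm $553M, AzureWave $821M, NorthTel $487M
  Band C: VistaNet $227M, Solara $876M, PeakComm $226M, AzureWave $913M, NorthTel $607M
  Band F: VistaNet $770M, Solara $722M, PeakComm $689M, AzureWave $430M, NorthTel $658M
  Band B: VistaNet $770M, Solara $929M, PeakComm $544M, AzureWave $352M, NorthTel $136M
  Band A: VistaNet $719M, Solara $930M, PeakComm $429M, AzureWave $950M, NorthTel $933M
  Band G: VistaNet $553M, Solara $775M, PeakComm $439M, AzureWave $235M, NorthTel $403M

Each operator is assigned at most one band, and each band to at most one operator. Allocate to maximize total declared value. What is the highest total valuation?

Maximum total: $4098M

This is a one-to-one assignment (maximum-weight bipartite matching).
Optimal: VistaNet→Band F ($770M), Solara→Band B ($929M), PeakComm→Band D ($553M), AzureWave→Band C ($913M), NorthTel→Band A ($933M) — total 770+929+553+913+933 = $4098M.
Column-greedy (each band in turn goes to its best remaining operator) gives $3944M, worse by 154.
Swapping PeakComm↔Solara (PeakComm→Band B $544M, Solara→Band D $450M) loses 488.
Checked against all permutations: $4098M is optimal.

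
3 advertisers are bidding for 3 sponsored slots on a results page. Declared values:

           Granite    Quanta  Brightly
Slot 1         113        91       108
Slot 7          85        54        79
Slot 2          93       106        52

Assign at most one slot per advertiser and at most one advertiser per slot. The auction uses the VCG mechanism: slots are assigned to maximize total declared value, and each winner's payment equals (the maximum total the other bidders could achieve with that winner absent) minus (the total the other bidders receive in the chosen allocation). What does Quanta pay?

Efficient allocation: Granite→Slot 7 ($85), Quanta→Slot 2 ($106), Brightly→Slot 1 ($108); total welfare W = $299.
Quanta receives Slot 2 at value $106, so the others get W − 106 = $193.
Without Quanta: best allocation of the remaining 2 bidders over all 3 slots is Granite→Slot 2 ($93), Brightly→Slot 1 ($108), total $201.
VCG payment = (others' best without Quanta) − (others' welfare with Quanta) = 201 − 193 = $8.

Quanta pays $8.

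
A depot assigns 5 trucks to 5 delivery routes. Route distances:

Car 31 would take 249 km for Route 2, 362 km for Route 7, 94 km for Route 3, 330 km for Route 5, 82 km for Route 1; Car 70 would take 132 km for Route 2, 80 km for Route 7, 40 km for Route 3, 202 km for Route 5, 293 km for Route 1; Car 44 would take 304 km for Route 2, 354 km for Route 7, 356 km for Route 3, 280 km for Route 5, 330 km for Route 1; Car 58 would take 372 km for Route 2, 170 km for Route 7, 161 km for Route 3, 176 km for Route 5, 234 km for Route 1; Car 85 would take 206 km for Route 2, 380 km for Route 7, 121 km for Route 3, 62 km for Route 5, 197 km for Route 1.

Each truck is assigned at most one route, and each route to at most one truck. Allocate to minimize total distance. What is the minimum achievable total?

Minimum total: 658 km

Optimal: Car 31→Route 1 (82 km), Car 70→Route 3 (40 km), Car 44→Route 2 (304 km), Car 58→Route 7 (170 km), Car 85→Route 5 (62 km) — total 82+40+304+170+62 = 658 km.
Column-greedy (each route in turn goes to its cheapest remaining truck) gives 788 km, worse by 130.
Next-best assignment: Car 31→Route 1, Car 70→Route 7, Car 44→Route 2, Car 58→Route 3, Car 85→Route 5 = 689 km.
Swapping Car 44↔Car 85 (Car 44→Route 5 280 km, Car 85→Route 2 206 km) adds 120.
Every other assignment is strictly worse.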